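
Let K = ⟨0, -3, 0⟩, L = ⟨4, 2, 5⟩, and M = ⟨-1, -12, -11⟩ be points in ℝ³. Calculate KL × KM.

KL = (4, 5, 5)
KM = (-1, -9, -11)
i: 5·(-11) - 5·(-9) = -55 - (-45) = -10
j: 5·(-1) - 4·(-11) = -5 - (-44) = 39
k: 4·(-9) - 5·(-1) = -36 - (-5) = -31
KL × KM = (-10, 39, -31)

(-10, 39, -31)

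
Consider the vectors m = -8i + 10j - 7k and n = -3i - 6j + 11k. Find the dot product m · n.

-113

m · n = (-8)·(-3) + 10·(-6) + (-7)·11 = 24 - 60 - 77 = -113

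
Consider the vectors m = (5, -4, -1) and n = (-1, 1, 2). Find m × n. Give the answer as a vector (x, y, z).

i: (-4)·2 - (-1)·1 = -8 - (-1) = -7
j: (-1)·(-1) - 5·2 = 1 - 10 = -9
k: 5·1 - (-4)·(-1) = 5 - 4 = 1
m × n = (-7, -9, 1)

(-7, -9, 1)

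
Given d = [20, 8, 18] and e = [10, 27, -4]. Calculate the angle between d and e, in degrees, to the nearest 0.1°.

d · e = 20·10 + 8·27 + 18·(-4) = 200 + 216 - 72 = 344
|d|² = 400 + 64 + 324 = 788,  |d| = √788 ≈ 28.071338
|e|² = 100 + 729 + 16 = 845,  |e| = √845 ≈ 29.068884
cos θ = 344 / (28.071338 · 29.068884) ≈ 0.42157
θ = arccos(0.42157) ≈ 65.1°

65.1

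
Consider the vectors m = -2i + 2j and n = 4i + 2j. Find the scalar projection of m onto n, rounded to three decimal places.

-0.894

m · n = (-2)·4 + 2·2 = -8 + 4 = -4
|n| = √(16 + 4) = √20 ≈ 4.4721
comp_n m = -4 / √20 ≈ -0.894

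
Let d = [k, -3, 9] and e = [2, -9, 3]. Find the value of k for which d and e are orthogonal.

-27

d · e = k·2 + (-3)·(-9) + 9·3 = 54 + 2k
Set equal to 0: 2k = -54, so k = -27.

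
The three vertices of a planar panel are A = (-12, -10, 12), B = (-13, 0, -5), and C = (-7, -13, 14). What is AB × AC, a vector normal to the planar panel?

(-31, -83, -47)

AB = (-1, 10, -17)
AC = (5, -3, 2)
i: 10·2 - (-17)·(-3) = 20 - 51 = -31
j: (-17)·5 - (-1)·2 = -85 - (-2) = -83
k: (-1)·(-3) - 10·5 = 3 - 50 = -47
AB × AC = (-31, -83, -47)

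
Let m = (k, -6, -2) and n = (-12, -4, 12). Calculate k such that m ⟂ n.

0

m · n = k·(-12) + (-6)·(-4) + (-2)·12 = 0 - 12k
Set equal to 0: -12k = 0, so k = 0.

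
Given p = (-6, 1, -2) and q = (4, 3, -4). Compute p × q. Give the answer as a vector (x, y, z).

(2, -32, -22)

i: 1·(-4) - (-2)·3 = -4 - (-6) = 2
j: (-2)·4 - (-6)·(-4) = -8 - 24 = -32
k: (-6)·3 - 1·4 = -18 - 4 = -22
p × q = (2, -32, -22)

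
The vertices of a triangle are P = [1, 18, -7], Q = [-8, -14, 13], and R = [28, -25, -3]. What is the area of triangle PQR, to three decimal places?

779.840

PQ = (-9, -32, 20),  PR = (27, -43, 4)
i: (-32)·4 - 20·(-43) = -128 - (-860) = 732
j: 20·27 - (-9)·4 = 540 - (-36) = 576
k: (-9)·(-43) - (-32)·27 = 387 - (-864) = 1251
PQ × PR = (732, 576, 1251)
|PQ × PR| = √2432601 ≈ 1559.6798
area = ½ · 1559.6798 ≈ 779.840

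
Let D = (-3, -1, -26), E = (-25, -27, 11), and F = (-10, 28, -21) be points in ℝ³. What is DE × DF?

(-1203, -149, -820)

DE = (-22, -26, 37)
DF = (-7, 29, 5)
i: (-26)·5 - 37·29 = -130 - 1073 = -1203
j: 37·(-7) - (-22)·5 = -259 - (-110) = -149
k: (-22)·29 - (-26)·(-7) = -638 - 182 = -820
DE × DF = (-1203, -149, -820)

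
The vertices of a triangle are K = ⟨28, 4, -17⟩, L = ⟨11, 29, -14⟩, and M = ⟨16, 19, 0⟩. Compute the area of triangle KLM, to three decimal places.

229.365

KL = (-17, 25, 3),  KM = (-12, 15, 17)
i: 25·17 - 3·15 = 425 - 45 = 380
j: 3·(-12) - (-17)·17 = -36 - (-289) = 253
k: (-17)·15 - 25·(-12) = -255 - (-300) = 45
KL × KM = (380, 253, 45)
|KL × KM| = √210434 ≈ 458.7309
area = ½ · 458.7309 ≈ 229.365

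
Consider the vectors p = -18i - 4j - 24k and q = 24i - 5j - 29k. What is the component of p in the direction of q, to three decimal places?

p · q = (-18)·24 + (-4)·(-5) + (-24)·(-29) = -432 + 20 + 696 = 284
|q| = √(576 + 25 + 841) = √1442 ≈ 37.9737
comp_q p = 284 / √1442 ≈ 7.479

7.479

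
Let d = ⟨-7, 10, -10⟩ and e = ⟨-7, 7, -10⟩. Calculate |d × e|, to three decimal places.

i: 10·(-10) - (-10)·7 = -100 - (-70) = -30
j: (-10)·(-7) - (-7)·(-10) = 70 - 70 = 0
k: (-7)·7 - 10·(-7) = -49 - (-70) = 21
d × e = (-30, 0, 21)
|d × e| = √((-30)² + 0² + 21²) = √1341 ≈ 36.6197

36.620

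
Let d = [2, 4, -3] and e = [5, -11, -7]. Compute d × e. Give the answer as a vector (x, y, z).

i: 4·(-7) - (-3)·(-11) = -28 - 33 = -61
j: (-3)·5 - 2·(-7) = -15 - (-14) = -1
k: 2·(-11) - 4·5 = -22 - 20 = -42
d × e = (-61, -1, -42)

(-61, -1, -42)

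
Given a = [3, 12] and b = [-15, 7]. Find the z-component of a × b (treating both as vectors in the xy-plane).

3·7 - 12·(-15) = 21 - (-180) = 201

201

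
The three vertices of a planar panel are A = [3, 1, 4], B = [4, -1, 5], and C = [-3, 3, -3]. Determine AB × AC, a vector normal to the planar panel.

(12, 1, -10)

AB = (1, -2, 1)
AC = (-6, 2, -7)
i: (-2)·(-7) - 1·2 = 14 - 2 = 12
j: 1·(-6) - 1·(-7) = -6 - (-7) = 1
k: 1·2 - (-2)·(-6) = 2 - 12 = -10
AB × AC = (12, 1, -10)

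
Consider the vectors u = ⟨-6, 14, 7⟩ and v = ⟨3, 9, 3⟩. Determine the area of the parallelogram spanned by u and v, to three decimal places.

i: 14·3 - 7·9 = 42 - 63 = -21
j: 7·3 - (-6)·3 = 21 - (-18) = 39
k: (-6)·9 - 14·3 = -54 - 42 = -96
u × v = (-21, 39, -96)
|u × v| = √((-21)² + 39² + (-96)²) = √11178 ≈ 105.7261

105.726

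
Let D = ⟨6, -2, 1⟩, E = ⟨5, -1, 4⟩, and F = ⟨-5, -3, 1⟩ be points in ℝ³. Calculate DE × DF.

DE = (-1, 1, 3)
DF = (-11, -1, 0)
i: 1·0 - 3·(-1) = 0 - (-3) = 3
j: 3·(-11) - (-1)·0 = -33 - 0 = -33
k: (-1)·(-1) - 1·(-11) = 1 - (-11) = 12
DE × DF = (3, -33, 12)

(3, -33, 12)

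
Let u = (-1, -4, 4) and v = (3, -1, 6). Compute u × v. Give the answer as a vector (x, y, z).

(-20, 18, 13)

i: (-4)·6 - 4·(-1) = -24 - (-4) = -20
j: 4·3 - (-1)·6 = 12 - (-6) = 18
k: (-1)·(-1) - (-4)·3 = 1 - (-12) = 13
u × v = (-20, 18, 13)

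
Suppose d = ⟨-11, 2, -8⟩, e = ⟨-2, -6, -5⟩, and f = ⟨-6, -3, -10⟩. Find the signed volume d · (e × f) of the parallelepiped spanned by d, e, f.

-235

e × f:
i: (-6)·(-10) - (-5)·(-3) = 60 - 15 = 45
j: (-5)·(-6) - (-2)·(-10) = 30 - 20 = 10
k: (-2)·(-3) - (-6)·(-6) = 6 - 36 = -30
e × f = (45, 10, -30)
d · (e × f) = (-11)·45 + 2·10 + (-8)·(-30) = -495 + 20 + 240 = -235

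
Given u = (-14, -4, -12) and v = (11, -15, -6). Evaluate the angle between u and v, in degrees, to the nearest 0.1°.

93.4

u · v = (-14)·11 + (-4)·(-15) + (-12)·(-6) = -154 + 60 + 72 = -22
|u|² = 196 + 16 + 144 = 356,  |u| = √356 ≈ 18.867962
|v|² = 121 + 225 + 36 = 382,  |v| = √382 ≈ 19.544820
cos θ = -22 / (18.867962 · 19.544820) ≈ -0.05966
θ = arccos(-0.05966) ≈ 93.4°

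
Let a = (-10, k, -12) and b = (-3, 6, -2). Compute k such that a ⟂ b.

a · b = (-10)·(-3) + k·6 + (-12)·(-2) = 54 + 6k
Set equal to 0: 6k = -54, so k = -9.

-9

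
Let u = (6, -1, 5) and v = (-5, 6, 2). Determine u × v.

i: (-1)·2 - 5·6 = -2 - 30 = -32
j: 5·(-5) - 6·2 = -25 - 12 = -37
k: 6·6 - (-1)·(-5) = 36 - 5 = 31
u × v = (-32, -37, 31)

(-32, -37, 31)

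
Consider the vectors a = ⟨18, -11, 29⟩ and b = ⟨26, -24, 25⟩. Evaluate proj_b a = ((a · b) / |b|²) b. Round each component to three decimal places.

a · b = 18·26 + (-11)·(-24) + 29·25 = 468 + 264 + 725 = 1457
|b|² = 676 + 576 + 625 = 1877
proj_b a = (1457/1877) · (26, -24, 25) ≈ (20.182, -18.630, 19.406)

(20.182, -18.630, 19.406)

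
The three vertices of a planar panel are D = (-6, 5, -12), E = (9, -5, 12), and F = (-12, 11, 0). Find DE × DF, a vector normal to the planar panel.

DE = (15, -10, 24)
DF = (-6, 6, 12)
i: (-10)·12 - 24·6 = -120 - 144 = -264
j: 24·(-6) - 15·12 = -144 - 180 = -324
k: 15·6 - (-10)·(-6) = 90 - 60 = 30
DE × DF = (-264, -324, 30)

(-264, -324, 30)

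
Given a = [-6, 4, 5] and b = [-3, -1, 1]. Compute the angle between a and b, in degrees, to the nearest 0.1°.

a · b = (-6)·(-3) + 4·(-1) + 5·1 = 18 - 4 + 5 = 19
|a|² = 36 + 16 + 25 = 77,  |a| = √77 ≈ 8.774964
|b|² = 9 + 1 + 1 = 11,  |b| = √11 ≈ 3.316625
cos θ = 19 / (8.774964 · 3.316625) ≈ 0.65285
θ = arccos(0.65285) ≈ 49.2°

49.2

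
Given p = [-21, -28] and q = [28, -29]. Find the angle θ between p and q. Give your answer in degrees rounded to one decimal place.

p · q = (-21)·28 + (-28)·(-29) = -588 + 812 = 224
|p|² = 441 + 784 = 1225,  |p| = √1225 ≈ 35.000000
|q|² = 784 + 841 = 1625,  |q| = √1625 ≈ 40.311289
cos θ = 224 / (35.000000 · 40.311289) ≈ 0.15876
θ = arccos(0.15876) ≈ 80.9°

80.9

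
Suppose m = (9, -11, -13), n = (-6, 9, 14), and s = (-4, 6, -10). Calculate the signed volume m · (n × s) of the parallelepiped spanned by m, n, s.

-290

n × s:
i: 9·(-10) - 14·6 = -90 - 84 = -174
j: 14·(-4) - (-6)·(-10) = -56 - 60 = -116
k: (-6)·6 - 9·(-4) = -36 - (-36) = 0
n × s = (-174, -116, 0)
m · (n × s) = 9·(-174) + (-11)·(-116) + (-13)·0 = -1566 + 1276 + 0 = -290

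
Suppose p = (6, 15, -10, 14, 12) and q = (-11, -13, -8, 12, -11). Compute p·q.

p · q = 6·(-11) + 15·(-13) + (-10)·(-8) + 14·12 + 12·(-11) = -66 - 195 + 80 + 168 - 132 = -145

-145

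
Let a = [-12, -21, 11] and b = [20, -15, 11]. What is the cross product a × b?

(-66, 352, 600)

i: (-21)·11 - 11·(-15) = -231 - (-165) = -66
j: 11·20 - (-12)·11 = 220 - (-132) = 352
k: (-12)·(-15) - (-21)·20 = 180 - (-420) = 600
a × b = (-66, 352, 600)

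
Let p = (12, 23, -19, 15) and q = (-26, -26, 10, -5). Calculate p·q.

-1175

p · q = 12·(-26) + 23·(-26) + (-19)·10 + 15·(-5) = -312 - 598 - 190 - 75 = -1175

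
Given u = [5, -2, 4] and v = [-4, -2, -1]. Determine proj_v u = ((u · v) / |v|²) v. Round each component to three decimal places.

(3.810, 1.905, 0.952)

u · v = 5·(-4) + (-2)·(-2) + 4·(-1) = -20 + 4 - 4 = -20
|v|² = 16 + 4 + 1 = 21
proj_v u = (-20/21) · (-4, -2, -1) ≈ (3.810, 1.905, 0.952)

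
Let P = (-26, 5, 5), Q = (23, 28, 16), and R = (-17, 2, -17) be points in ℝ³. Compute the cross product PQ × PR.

(-473, 1177, -354)

PQ = (49, 23, 11)
PR = (9, -3, -22)
i: 23·(-22) - 11·(-3) = -506 - (-33) = -473
j: 11·9 - 49·(-22) = 99 - (-1078) = 1177
k: 49·(-3) - 23·9 = -147 - 207 = -354
PQ × PR = (-473, 1177, -354)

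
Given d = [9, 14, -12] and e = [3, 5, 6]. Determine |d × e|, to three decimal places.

169.838

i: 14·6 - (-12)·5 = 84 - (-60) = 144
j: (-12)·3 - 9·6 = -36 - 54 = -90
k: 9·5 - 14·3 = 45 - 42 = 3
d × e = (144, -90, 3)
|d × e| = √(144² + (-90)² + 3²) = √28845 ≈ 169.8382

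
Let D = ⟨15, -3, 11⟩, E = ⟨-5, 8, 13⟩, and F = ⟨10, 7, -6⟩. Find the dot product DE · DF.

DE = E − D = (-20, 11, 2)
DF = F − D = (-5, 10, -17)
DE · DF = (-20)·(-5) + 11·10 + 2·(-17) = 100 + 110 - 34 = 176

176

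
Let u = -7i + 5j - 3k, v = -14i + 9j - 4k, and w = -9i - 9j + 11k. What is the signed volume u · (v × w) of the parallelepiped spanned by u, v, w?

-112

v × w:
i: 9·11 - (-4)·(-9) = 99 - 36 = 63
j: (-4)·(-9) - (-14)·11 = 36 - (-154) = 190
k: (-14)·(-9) - 9·(-9) = 126 - (-81) = 207
v × w = (63, 190, 207)
u · (v × w) = (-7)·63 + 5·190 + (-3)·207 = -441 + 950 - 621 = -112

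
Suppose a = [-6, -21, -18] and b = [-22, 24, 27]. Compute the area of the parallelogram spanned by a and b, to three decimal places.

i: (-21)·27 - (-18)·24 = -567 - (-432) = -135
j: (-18)·(-22) - (-6)·27 = 396 - (-162) = 558
k: (-6)·24 - (-21)·(-22) = -144 - 462 = -606
a × b = (-135, 558, -606)
|a × b| = √((-135)² + 558² + (-606)²) = √696825 ≈ 834.7604

834.760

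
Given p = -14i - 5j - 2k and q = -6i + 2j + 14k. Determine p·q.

46

p · q = (-14)·(-6) + (-5)·2 + (-2)·14 = 84 - 10 - 28 = 46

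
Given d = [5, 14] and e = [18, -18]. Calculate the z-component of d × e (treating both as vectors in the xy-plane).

-342

5·(-18) - 14·18 = -90 - 252 = -342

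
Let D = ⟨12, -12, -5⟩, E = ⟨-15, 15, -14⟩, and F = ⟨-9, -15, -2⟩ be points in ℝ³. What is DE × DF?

DE = (-27, 27, -9)
DF = (-21, -3, 3)
i: 27·3 - (-9)·(-3) = 81 - 27 = 54
j: (-9)·(-21) - (-27)·3 = 189 - (-81) = 270
k: (-27)·(-3) - 27·(-21) = 81 - (-567) = 648
DE × DF = (54, 270, 648)

(54, 270, 648)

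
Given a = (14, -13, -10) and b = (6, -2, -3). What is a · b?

140

a · b = 14·6 + (-13)·(-2) + (-10)·(-3) = 84 + 26 + 30 = 140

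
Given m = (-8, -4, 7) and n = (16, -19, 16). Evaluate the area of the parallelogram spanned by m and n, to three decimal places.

330.177

i: (-4)·16 - 7·(-19) = -64 - (-133) = 69
j: 7·16 - (-8)·16 = 112 - (-128) = 240
k: (-8)·(-19) - (-4)·16 = 152 - (-64) = 216
m × n = (69, 240, 216)
|m × n| = √(69² + 240² + 216²) = √109017 ≈ 330.1772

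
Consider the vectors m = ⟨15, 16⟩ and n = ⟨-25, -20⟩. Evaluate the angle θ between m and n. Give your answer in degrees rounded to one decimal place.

171.8

m · n = 15·(-25) + 16·(-20) = -375 - 320 = -695
|m|² = 225 + 256 = 481,  |m| = √481 ≈ 21.931712
|n|² = 625 + 400 = 1025,  |n| = √1025 ≈ 32.015621
cos θ = -695 / (21.931712 · 32.015621) ≈ -0.98981
θ = arccos(-0.98981) ≈ 171.8°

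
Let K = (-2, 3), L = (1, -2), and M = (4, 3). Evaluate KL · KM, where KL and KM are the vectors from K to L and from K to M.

KL = L − K = (3, -5)
KM = M − K = (6, 0)
KL · KM = 3·6 + (-5)·0 = 18 + 0 = 18

18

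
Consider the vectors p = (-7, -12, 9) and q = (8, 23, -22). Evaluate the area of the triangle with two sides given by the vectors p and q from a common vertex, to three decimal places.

59.578

i: (-12)·(-22) - 9·23 = 264 - 207 = 57
j: 9·8 - (-7)·(-22) = 72 - 154 = -82
k: (-7)·23 - (-12)·8 = -161 - (-96) = -65
p × q = (57, -82, -65)
|p × q| = √(57² + (-82)² + (-65)²) = √14198 ≈ 119.1554
area = ½ · 119.1554 ≈ 59.578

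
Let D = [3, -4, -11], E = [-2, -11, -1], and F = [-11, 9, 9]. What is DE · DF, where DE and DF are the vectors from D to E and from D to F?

DE = E − D = (-5, -7, 10)
DF = F − D = (-14, 13, 20)
DE · DF = (-5)·(-14) + (-7)·13 + 10·20 = 70 - 91 + 200 = 179

179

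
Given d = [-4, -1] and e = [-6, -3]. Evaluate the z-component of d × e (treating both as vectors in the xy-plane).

6

(-4)·(-3) - (-1)·(-6) = 12 - 6 = 6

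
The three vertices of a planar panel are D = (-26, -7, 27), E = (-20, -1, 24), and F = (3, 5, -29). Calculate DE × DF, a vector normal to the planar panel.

(-300, 249, -102)

DE = (6, 6, -3)
DF = (29, 12, -56)
i: 6·(-56) - (-3)·12 = -336 - (-36) = -300
j: (-3)·29 - 6·(-56) = -87 - (-336) = 249
k: 6·12 - 6·29 = 72 - 174 = -102
DE × DF = (-300, 249, -102)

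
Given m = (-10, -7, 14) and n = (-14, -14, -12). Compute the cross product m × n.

(280, -316, 42)

i: (-7)·(-12) - 14·(-14) = 84 - (-196) = 280
j: 14·(-14) - (-10)·(-12) = -196 - 120 = -316
k: (-10)·(-14) - (-7)·(-14) = 140 - 98 = 42
m × n = (280, -316, 42)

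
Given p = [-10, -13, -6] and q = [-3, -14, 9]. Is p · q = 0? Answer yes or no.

no

p · q = (-10)·(-3) + (-13)·(-14) + (-6)·9 = 30 + 182 - 54 = 158
Nonzero, so the vectors are not orthogonal.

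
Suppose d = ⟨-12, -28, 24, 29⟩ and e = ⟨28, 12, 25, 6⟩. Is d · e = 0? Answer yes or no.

no

d · e = (-12)·28 + (-28)·12 + 24·25 + 29·6 = -336 - 336 + 600 + 174 = 102
Nonzero, so the vectors are not orthogonal.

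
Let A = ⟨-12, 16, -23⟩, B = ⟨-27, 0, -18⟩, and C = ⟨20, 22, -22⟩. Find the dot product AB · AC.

-571

AB = B − A = (-15, -16, 5)
AC = C − A = (32, 6, 1)
AB · AC = (-15)·32 + (-16)·6 + 5·1 = -480 - 96 + 5 = -571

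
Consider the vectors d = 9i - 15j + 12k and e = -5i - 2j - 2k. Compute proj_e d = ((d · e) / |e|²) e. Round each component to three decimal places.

(5.909, 2.364, 2.364)

d · e = 9·(-5) + (-15)·(-2) + 12·(-2) = -45 + 30 - 24 = -39
|e|² = 25 + 4 + 4 = 33
proj_e d = (-39/33) · (-5, -2, -2) ≈ (5.909, 2.364, 2.364)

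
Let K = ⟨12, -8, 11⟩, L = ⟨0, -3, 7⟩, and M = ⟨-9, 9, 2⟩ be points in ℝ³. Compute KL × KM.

KL = (-12, 5, -4)
KM = (-21, 17, -9)
i: 5·(-9) - (-4)·17 = -45 - (-68) = 23
j: (-4)·(-21) - (-12)·(-9) = 84 - 108 = -24
k: (-12)·17 - 5·(-21) = -204 - (-105) = -99
KL × KM = (23, -24, -99)

(23, -24, -99)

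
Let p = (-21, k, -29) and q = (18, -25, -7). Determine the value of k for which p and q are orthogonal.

-7

p · q = (-21)·18 + k·(-25) + (-29)·(-7) = -175 - 25k
Set equal to 0: -25k = 175, so k = -7.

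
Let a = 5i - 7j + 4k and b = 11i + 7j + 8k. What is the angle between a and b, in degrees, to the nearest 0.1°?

74.8

a · b = 5·11 + (-7)·7 + 4·8 = 55 - 49 + 32 = 38
|a|² = 25 + 49 + 16 = 90,  |a| = √90 ≈ 9.486833
|b|² = 121 + 49 + 64 = 234,  |b| = √234 ≈ 15.297059
cos θ = 38 / (9.486833 · 15.297059) ≈ 0.26185
θ = arccos(0.26185) ≈ 74.8°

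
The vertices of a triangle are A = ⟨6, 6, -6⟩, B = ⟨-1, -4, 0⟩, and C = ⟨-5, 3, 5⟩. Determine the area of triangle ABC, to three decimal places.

64.238

AB = (-7, -10, 6),  AC = (-11, -3, 11)
i: (-10)·11 - 6·(-3) = -110 - (-18) = -92
j: 6·(-11) - (-7)·11 = -66 - (-77) = 11
k: (-7)·(-3) - (-10)·(-11) = 21 - 110 = -89
AB × AC = (-92, 11, -89)
|AB × AC| = √16506 ≈ 128.4757
area = ½ · 128.4757 ≈ 64.238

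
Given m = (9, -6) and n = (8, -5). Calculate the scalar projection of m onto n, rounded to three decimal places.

m · n = 9·8 + (-6)·(-5) = 72 + 30 = 102
|n| = √(64 + 25) = √89 ≈ 9.4340
comp_n m = 102 / √89 ≈ 10.812

10.812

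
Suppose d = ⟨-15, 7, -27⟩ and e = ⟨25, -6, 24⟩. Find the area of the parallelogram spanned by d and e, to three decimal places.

i: 7·24 - (-27)·(-6) = 168 - 162 = 6
j: (-27)·25 - (-15)·24 = -675 - (-360) = -315
k: (-15)·(-6) - 7·25 = 90 - 175 = -85
d × e = (6, -315, -85)
|d × e| = √(6² + (-315)² + (-85)²) = √106486 ≈ 326.3219

326.322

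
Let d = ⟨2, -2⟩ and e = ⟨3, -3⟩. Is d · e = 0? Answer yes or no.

d · e = 2·3 + (-2)·(-3) = 6 + 6 = 12
Nonzero, so the vectors are not orthogonal.

no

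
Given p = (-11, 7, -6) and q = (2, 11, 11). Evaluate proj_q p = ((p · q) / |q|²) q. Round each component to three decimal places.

p · q = (-11)·2 + 7·11 + (-6)·11 = -22 + 77 - 66 = -11
|q|² = 4 + 121 + 121 = 246
proj_q p = (-11/246) · (2, 11, 11) ≈ (-0.089, -0.492, -0.492)

(-0.089, -0.492, -0.492)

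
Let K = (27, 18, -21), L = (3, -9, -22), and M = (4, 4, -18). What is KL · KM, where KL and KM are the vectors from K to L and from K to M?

927

KL = L − K = (-24, -27, -1)
KM = M − K = (-23, -14, 3)
KL · KM = (-24)·(-23) + (-27)·(-14) + (-1)·3 = 552 + 378 - 3 = 927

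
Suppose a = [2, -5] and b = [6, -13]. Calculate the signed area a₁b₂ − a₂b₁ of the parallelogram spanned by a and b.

4

2·(-13) - (-5)·6 = -26 - (-30) = 4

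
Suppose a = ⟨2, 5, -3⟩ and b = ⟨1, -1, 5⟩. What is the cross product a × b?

(22, -13, -7)

i: 5·5 - (-3)·(-1) = 25 - 3 = 22
j: (-3)·1 - 2·5 = -3 - 10 = -13
k: 2·(-1) - 5·1 = -2 - 5 = -7
a × b = (22, -13, -7)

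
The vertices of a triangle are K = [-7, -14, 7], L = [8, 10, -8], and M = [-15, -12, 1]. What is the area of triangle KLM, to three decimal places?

KL = (15, 24, -15),  KM = (-8, 2, -6)
i: 24·(-6) - (-15)·2 = -144 - (-30) = -114
j: (-15)·(-8) - 15·(-6) = 120 - (-90) = 210
k: 15·2 - 24·(-8) = 30 - (-192) = 222
KL × KM = (-114, 210, 222)
|KL × KM| = √106380 ≈ 326.1595
area = ½ · 326.1595 ≈ 163.080

163.080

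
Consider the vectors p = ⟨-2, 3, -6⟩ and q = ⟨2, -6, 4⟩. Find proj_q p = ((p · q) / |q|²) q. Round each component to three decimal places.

p · q = (-2)·2 + 3·(-6) + (-6)·4 = -4 - 18 - 24 = -46
|q|² = 4 + 36 + 16 = 56
proj_q p = (-46/56) · (2, -6, 4) ≈ (-1.643, 4.929, -3.286)

(-1.643, 4.929, -3.286)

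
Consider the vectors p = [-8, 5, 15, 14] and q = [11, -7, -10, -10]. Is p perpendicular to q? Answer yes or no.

p · q = (-8)·11 + 5·(-7) + 15·(-10) + 14·(-10) = -88 - 35 - 150 - 140 = -413
Nonzero, so the vectors are not orthogonal.

no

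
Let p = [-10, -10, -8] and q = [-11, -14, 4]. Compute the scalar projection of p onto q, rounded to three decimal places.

p · q = (-10)·(-11) + (-10)·(-14) + (-8)·4 = 110 + 140 - 32 = 218
|q| = √(121 + 196 + 16) = √333 ≈ 18.2483
comp_q p = 218 / √333 ≈ 11.946

11.946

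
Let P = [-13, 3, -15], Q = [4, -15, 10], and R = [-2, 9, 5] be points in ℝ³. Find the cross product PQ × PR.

PQ = (17, -18, 25)
PR = (11, 6, 20)
i: (-18)·20 - 25·6 = -360 - 150 = -510
j: 25·11 - 17·20 = 275 - 340 = -65
k: 17·6 - (-18)·11 = 102 - (-198) = 300
PQ × PR = (-510, -65, 300)

(-510, -65, 300)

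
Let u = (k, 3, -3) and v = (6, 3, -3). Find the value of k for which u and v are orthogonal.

u · v = k·6 + 3·3 + (-3)·(-3) = 18 + 6k
Set equal to 0: 6k = -18, so k = -3.

-3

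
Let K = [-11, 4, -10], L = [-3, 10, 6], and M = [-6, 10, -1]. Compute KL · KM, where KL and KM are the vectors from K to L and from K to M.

KL = L − K = (8, 6, 16)
KM = M − K = (5, 6, 9)
KL · KM = 8·5 + 6·6 + 16·9 = 40 + 36 + 144 = 220

220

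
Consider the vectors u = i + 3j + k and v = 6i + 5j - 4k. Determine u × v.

i: 3·(-4) - 1·5 = -12 - 5 = -17
j: 1·6 - 1·(-4) = 6 - (-4) = 10
k: 1·5 - 3·6 = 5 - 18 = -13
u × v = (-17, 10, -13)

(-17, 10, -13)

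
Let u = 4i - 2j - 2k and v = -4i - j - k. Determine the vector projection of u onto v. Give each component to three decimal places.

(2.667, 0.667, 0.667)

u · v = 4·(-4) + (-2)·(-1) + (-2)·(-1) = -16 + 2 + 2 = -12
|v|² = 16 + 1 + 1 = 18
proj_v u = (-12/18) · (-4, -1, -1) ≈ (2.667, 0.667, 0.667)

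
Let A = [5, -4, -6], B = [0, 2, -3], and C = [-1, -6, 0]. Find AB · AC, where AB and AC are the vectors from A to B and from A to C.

36

AB = B − A = (-5, 6, 3)
AC = C − A = (-6, -2, 6)
AB · AC = (-5)·(-6) + 6·(-2) + 3·6 = 30 - 12 + 18 = 36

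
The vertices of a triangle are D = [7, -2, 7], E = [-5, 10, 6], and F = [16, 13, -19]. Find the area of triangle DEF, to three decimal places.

DE = (-12, 12, -1),  DF = (9, 15, -26)
i: 12·(-26) - (-1)·15 = -312 - (-15) = -297
j: (-1)·9 - (-12)·(-26) = -9 - 312 = -321
k: (-12)·15 - 12·9 = -180 - 108 = -288
DE × DF = (-297, -321, -288)
|DE × DF| = √274194 ≈ 523.6354
area = ½ · 523.6354 ≈ 261.818

261.818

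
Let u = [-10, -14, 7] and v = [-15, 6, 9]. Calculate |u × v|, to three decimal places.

i: (-14)·9 - 7·6 = -126 - 42 = -168
j: 7·(-15) - (-10)·9 = -105 - (-90) = -15
k: (-10)·6 - (-14)·(-15) = -60 - 210 = -270
u × v = (-168, -15, -270)
|u × v| = √((-168)² + (-15)² + (-270)²) = √101349 ≈ 318.3536

318.354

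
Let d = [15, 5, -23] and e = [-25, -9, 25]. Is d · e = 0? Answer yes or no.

d · e = 15·(-25) + 5·(-9) + (-23)·25 = -375 - 45 - 575 = -995
Nonzero, so the vectors are not orthogonal.

no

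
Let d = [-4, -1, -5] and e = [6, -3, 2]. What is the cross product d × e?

(-17, -22, 18)

i: (-1)·2 - (-5)·(-3) = -2 - 15 = -17
j: (-5)·6 - (-4)·2 = -30 - (-8) = -22
k: (-4)·(-3) - (-1)·6 = 12 - (-6) = 18
d × e = (-17, -22, 18)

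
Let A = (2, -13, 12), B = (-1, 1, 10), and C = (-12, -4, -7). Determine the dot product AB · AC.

206

AB = B − A = (-3, 14, -2)
AC = C − A = (-14, 9, -19)
AB · AC = (-3)·(-14) + 14·9 + (-2)·(-19) = 42 + 126 + 38 = 206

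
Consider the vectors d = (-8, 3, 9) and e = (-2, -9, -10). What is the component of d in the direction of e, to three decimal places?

d · e = (-8)·(-2) + 3·(-9) + 9·(-10) = 16 - 27 - 90 = -101
|e| = √(4 + 81 + 100) = √185 ≈ 13.6015
comp_e d = -101 / √185 ≈ -7.426

-7.426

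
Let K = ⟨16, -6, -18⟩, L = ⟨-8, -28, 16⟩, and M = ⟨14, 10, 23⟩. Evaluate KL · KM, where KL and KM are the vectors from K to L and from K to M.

1090

KL = L − K = (-24, -22, 34)
KM = M − K = (-2, 16, 41)
KL · KM = (-24)·(-2) + (-22)·16 + 34·41 = 48 - 352 + 1394 = 1090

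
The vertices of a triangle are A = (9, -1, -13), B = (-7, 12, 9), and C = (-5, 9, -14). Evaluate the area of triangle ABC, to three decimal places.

AB = (-16, 13, 22),  AC = (-14, 10, -1)
i: 13·(-1) - 22·10 = -13 - 220 = -233
j: 22·(-14) - (-16)·(-1) = -308 - 16 = -324
k: (-16)·10 - 13·(-14) = -160 - (-182) = 22
AB × AC = (-233, -324, 22)
|AB × AC| = √159749 ≈ 399.6861
area = ½ · 399.6861 ≈ 199.843

199.843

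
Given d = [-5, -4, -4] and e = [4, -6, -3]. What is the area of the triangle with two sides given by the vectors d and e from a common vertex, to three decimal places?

i: (-4)·(-3) - (-4)·(-6) = 12 - 24 = -12
j: (-4)·4 - (-5)·(-3) = -16 - 15 = -31
k: (-5)·(-6) - (-4)·4 = 30 - (-16) = 46
d × e = (-12, -31, 46)
|d × e| = √((-12)² + (-31)² + 46²) = √3221 ≈ 56.7539
area = ½ · 56.7539 ≈ 28.377

28.377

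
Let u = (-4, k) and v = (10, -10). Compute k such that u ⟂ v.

u · v = (-4)·10 + k·(-10) = -40 - 10k
Set equal to 0: -10k = 40, so k = -4.

-4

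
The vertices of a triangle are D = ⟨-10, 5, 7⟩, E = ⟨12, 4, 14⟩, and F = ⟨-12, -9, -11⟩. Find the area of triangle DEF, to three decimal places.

252.725

DE = (22, -1, 7),  DF = (-2, -14, -18)
i: (-1)·(-18) - 7·(-14) = 18 - (-98) = 116
j: 7·(-2) - 22·(-18) = -14 - (-396) = 382
k: 22·(-14) - (-1)·(-2) = -308 - 2 = -310
DE × DF = (116, 382, -310)
|DE × DF| = √255480 ≈ 505.4503
area = ½ · 505.4503 ≈ 252.725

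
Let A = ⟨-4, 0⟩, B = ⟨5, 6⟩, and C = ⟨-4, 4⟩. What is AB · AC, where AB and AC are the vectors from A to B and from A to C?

24

AB = B − A = (9, 6)
AC = C − A = (0, 4)
AB · AC = 9·0 + 6·4 = 0 + 24 = 24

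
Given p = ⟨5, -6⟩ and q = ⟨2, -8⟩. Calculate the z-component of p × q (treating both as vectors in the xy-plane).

5·(-8) - (-6)·2 = -40 - (-12) = -28

-28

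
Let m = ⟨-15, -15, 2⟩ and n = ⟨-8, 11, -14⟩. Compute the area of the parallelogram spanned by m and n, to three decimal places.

i: (-15)·(-14) - 2·11 = 210 - 22 = 188
j: 2·(-8) - (-15)·(-14) = -16 - 210 = -226
k: (-15)·11 - (-15)·(-8) = -165 - 120 = -285
m × n = (188, -226, -285)
|m × n| = √(188² + (-226)² + (-285)²) = √167645 ≈ 409.4447

409.445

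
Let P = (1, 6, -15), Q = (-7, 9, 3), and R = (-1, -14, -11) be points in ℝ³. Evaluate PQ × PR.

(372, -4, 166)

PQ = (-8, 3, 18)
PR = (-2, -20, 4)
i: 3·4 - 18·(-20) = 12 - (-360) = 372
j: 18·(-2) - (-8)·4 = -36 - (-32) = -4
k: (-8)·(-20) - 3·(-2) = 160 - (-6) = 166
PQ × PR = (372, -4, 166)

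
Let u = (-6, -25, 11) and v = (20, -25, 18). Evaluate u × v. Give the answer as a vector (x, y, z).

i: (-25)·18 - 11·(-25) = -450 - (-275) = -175
j: 11·20 - (-6)·18 = 220 - (-108) = 328
k: (-6)·(-25) - (-25)·20 = 150 - (-500) = 650
u × v = (-175, 328, 650)

(-175, 328, 650)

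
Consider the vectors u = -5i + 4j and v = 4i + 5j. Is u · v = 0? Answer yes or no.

u · v = (-5)·4 + 4·5 = -20 + 20 = 0
Zero, so the vectors are orthogonal.

yes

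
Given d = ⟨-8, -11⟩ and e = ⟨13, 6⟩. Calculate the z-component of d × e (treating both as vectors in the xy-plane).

95

(-8)·6 - (-11)·13 = -48 - (-143) = 95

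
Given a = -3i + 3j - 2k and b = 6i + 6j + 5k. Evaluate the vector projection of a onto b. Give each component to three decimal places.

(-0.619, -0.619, -0.515)

a · b = (-3)·6 + 3·6 + (-2)·5 = -18 + 18 - 10 = -10
|b|² = 36 + 36 + 25 = 97
proj_b a = (-10/97) · (6, 6, 5) ≈ (-0.619, -0.619, -0.515)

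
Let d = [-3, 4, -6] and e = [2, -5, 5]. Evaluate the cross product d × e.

i: 4·5 - (-6)·(-5) = 20 - 30 = -10
j: (-6)·2 - (-3)·5 = -12 - (-15) = 3
k: (-3)·(-5) - 4·2 = 15 - 8 = 7
d × e = (-10, 3, 7)

(-10, 3, 7)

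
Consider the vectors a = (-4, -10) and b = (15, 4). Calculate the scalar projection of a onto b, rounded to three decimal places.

-6.442

a · b = (-4)·15 + (-10)·4 = -60 - 40 = -100
|b| = √(225 + 16) = √241 ≈ 15.5242
comp_b a = -100 / √241 ≈ -6.442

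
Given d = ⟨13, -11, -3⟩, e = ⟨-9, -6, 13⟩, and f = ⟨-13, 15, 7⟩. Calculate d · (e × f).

-1276

e × f:
i: (-6)·7 - 13·15 = -42 - 195 = -237
j: 13·(-13) - (-9)·7 = -169 - (-63) = -106
k: (-9)·15 - (-6)·(-13) = -135 - 78 = -213
e × f = (-237, -106, -213)
d · (e × f) = 13·(-237) + (-11)·(-106) + (-3)·(-213) = -3081 + 1166 + 639 = -1276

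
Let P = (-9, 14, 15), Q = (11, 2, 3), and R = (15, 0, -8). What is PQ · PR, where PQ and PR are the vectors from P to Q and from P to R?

PQ = Q − P = (20, -12, -12)
PR = R − P = (24, -14, -23)
PQ · PR = 20·24 + (-12)·(-14) + (-12)·(-23) = 480 + 168 + 276 = 924

924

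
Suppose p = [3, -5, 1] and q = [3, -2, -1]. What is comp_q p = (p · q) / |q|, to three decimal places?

4.811

p · q = 3·3 + (-5)·(-2) + 1·(-1) = 9 + 10 - 1 = 18
|q| = √(9 + 4 + 1) = √14 ≈ 3.7417
comp_q p = 18 / √14 ≈ 4.811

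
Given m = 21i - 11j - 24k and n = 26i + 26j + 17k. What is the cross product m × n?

(437, -981, 832)

i: (-11)·17 - (-24)·26 = -187 - (-624) = 437
j: (-24)·26 - 21·17 = -624 - 357 = -981
k: 21·26 - (-11)·26 = 546 - (-286) = 832
m × n = (437, -981, 832)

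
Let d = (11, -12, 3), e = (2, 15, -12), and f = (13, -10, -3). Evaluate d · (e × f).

e × f:
i: 15·(-3) - (-12)·(-10) = -45 - 120 = -165
j: (-12)·13 - 2·(-3) = -156 - (-6) = -150
k: 2·(-10) - 15·13 = -20 - 195 = -215
e × f = (-165, -150, -215)
d · (e × f) = 11·(-165) + (-12)·(-150) + 3·(-215) = -1815 + 1800 - 645 = -660

-660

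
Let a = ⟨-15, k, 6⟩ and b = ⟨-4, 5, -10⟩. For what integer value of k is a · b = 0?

0

a · b = (-15)·(-4) + k·5 + 6·(-10) = 0 + 5k
Set equal to 0: 5k = 0, so k = 0.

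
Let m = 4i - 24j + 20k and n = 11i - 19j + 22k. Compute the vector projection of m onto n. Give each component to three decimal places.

m · n = 4·11 + (-24)·(-19) + 20·22 = 44 + 456 + 440 = 940
|n|² = 121 + 361 + 484 = 966
proj_n m = (940/966) · (11, -19, 22) ≈ (10.704, -18.489, 21.408)

(10.704, -18.489, 21.408)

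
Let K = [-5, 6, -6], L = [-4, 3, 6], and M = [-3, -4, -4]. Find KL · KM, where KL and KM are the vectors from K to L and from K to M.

KL = L − K = (1, -3, 12)
KM = M − K = (2, -10, 2)
KL · KM = 1·2 + (-3)·(-10) + 12·2 = 2 + 30 + 24 = 56

56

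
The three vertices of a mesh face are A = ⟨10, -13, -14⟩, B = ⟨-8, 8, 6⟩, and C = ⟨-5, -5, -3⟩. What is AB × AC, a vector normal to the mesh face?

(71, -102, 171)

AB = (-18, 21, 20)
AC = (-15, 8, 11)
i: 21·11 - 20·8 = 231 - 160 = 71
j: 20·(-15) - (-18)·11 = -300 - (-198) = -102
k: (-18)·8 - 21·(-15) = -144 - (-315) = 171
AB × AC = (71, -102, 171)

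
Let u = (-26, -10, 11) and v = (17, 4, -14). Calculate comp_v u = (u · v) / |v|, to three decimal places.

-28.414

u · v = (-26)·17 + (-10)·4 + 11·(-14) = -442 - 40 - 154 = -636
|v| = √(289 + 16 + 196) = √501 ≈ 22.3830
comp_v u = -636 / √501 ≈ -28.414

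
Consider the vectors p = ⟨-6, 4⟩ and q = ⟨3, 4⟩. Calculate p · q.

-2

p · q = (-6)·3 + 4·4 = -18 + 16 = -2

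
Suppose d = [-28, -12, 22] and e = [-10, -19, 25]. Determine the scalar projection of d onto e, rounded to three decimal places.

32.105

d · e = (-28)·(-10) + (-12)·(-19) + 22·25 = 280 + 228 + 550 = 1058
|e| = √(100 + 361 + 625) = √1086 ≈ 32.9545
comp_e d = 1058 / √1086 ≈ 32.105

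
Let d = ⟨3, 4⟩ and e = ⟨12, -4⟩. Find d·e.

20

d · e = 3·12 + 4·(-4) = 36 - 16 = 20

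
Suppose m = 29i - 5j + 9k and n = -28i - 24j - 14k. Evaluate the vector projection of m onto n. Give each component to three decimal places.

(14.720, 12.617, 7.360)

m · n = 29·(-28) + (-5)·(-24) + 9·(-14) = -812 + 120 - 126 = -818
|n|² = 784 + 576 + 196 = 1556
proj_n m = (-818/1556) · (-28, -24, -14) ≈ (14.720, 12.617, 7.360)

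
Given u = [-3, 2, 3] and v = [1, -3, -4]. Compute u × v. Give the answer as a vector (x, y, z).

(1, -9, 7)

i: 2·(-4) - 3·(-3) = -8 - (-9) = 1
j: 3·1 - (-3)·(-4) = 3 - 12 = -9
k: (-3)·(-3) - 2·1 = 9 - 2 = 7
u × v = (1, -9, 7)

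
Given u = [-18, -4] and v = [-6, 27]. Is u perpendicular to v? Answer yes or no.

u · v = (-18)·(-6) + (-4)·27 = 108 - 108 = 0
Zero, so the vectors are orthogonal.

yes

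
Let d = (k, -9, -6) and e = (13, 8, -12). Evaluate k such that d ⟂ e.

0

d · e = k·13 + (-9)·8 + (-6)·(-12) = 0 + 13k
Set equal to 0: 13k = 0, so k = 0.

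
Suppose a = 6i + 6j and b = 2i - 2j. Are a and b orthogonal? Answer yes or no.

yes

a · b = 6·2 + 6·(-2) = 12 - 12 = 0
Zero, so the vectors are orthogonal.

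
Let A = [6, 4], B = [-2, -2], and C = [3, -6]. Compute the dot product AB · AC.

AB = B − A = (-8, -6)
AC = C − A = (-3, -10)
AB · AC = (-8)·(-3) + (-6)·(-10) = 24 + 60 = 84

84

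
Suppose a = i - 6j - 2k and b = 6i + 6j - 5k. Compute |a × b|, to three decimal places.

59.808

i: (-6)·(-5) - (-2)·6 = 30 - (-12) = 42
j: (-2)·6 - 1·(-5) = -12 - (-5) = -7
k: 1·6 - (-6)·6 = 6 - (-36) = 42
a × b = (42, -7, 42)
|a × b| = √(42² + (-7)² + 42²) = √3577 ≈ 59.8080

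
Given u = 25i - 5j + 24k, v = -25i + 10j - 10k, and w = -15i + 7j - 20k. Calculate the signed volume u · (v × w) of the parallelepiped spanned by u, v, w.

v × w:
i: 10·(-20) - (-10)·7 = -200 - (-70) = -130
j: (-10)·(-15) - (-25)·(-20) = 150 - 500 = -350
k: (-25)·7 - 10·(-15) = -175 - (-150) = -25
v × w = (-130, -350, -25)
u · (v × w) = 25·(-130) + (-5)·(-350) + 24·(-25) = -3250 + 1750 - 600 = -2100

-2100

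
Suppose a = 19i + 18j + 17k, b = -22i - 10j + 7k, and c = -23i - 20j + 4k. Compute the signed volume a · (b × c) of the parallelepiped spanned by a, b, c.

b × c:
i: (-10)·4 - 7·(-20) = -40 - (-140) = 100
j: 7·(-23) - (-22)·4 = -161 - (-88) = -73
k: (-22)·(-20) - (-10)·(-23) = 440 - 230 = 210
b × c = (100, -73, 210)
a · (b × c) = 19·100 + 18·(-73) + 17·210 = 1900 - 1314 + 3570 = 4156

4156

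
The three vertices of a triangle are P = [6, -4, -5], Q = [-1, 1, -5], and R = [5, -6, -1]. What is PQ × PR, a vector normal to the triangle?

PQ = (-7, 5, 0)
PR = (-1, -2, 4)
i: 5·4 - 0·(-2) = 20 - 0 = 20
j: 0·(-1) - (-7)·4 = 0 - (-28) = 28
k: (-7)·(-2) - 5·(-1) = 14 - (-5) = 19
PQ × PR = (20, 28, 19)

(20, 28, 19)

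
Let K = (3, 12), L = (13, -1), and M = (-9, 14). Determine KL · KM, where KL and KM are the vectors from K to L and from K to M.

-146

KL = L − K = (10, -13)
KM = M − K = (-12, 2)
KL · KM = 10·(-12) + (-13)·2 = -120 - 26 = -146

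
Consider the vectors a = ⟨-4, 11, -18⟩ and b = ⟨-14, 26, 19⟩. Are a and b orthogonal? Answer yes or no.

a · b = (-4)·(-14) + 11·26 + (-18)·19 = 56 + 286 - 342 = 0
Zero, so the vectors are orthogonal.

yes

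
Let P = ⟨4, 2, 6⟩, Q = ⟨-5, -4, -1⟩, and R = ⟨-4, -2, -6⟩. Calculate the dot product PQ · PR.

180

PQ = Q − P = (-9, -6, -7)
PR = R − P = (-8, -4, -12)
PQ · PR = (-9)·(-8) + (-6)·(-4) + (-7)·(-12) = 72 + 24 + 84 = 180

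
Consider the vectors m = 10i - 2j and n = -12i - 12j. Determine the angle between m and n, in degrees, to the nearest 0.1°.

123.7

m · n = 10·(-12) + (-2)·(-12) = -120 + 24 = -96
|m|² = 100 + 4 = 104,  |m| = √104 ≈ 10.198039
|n|² = 144 + 144 = 288,  |n| = √288 ≈ 16.970563
cos θ = -96 / (10.198039 · 16.970563) ≈ -0.55470
θ = arccos(-0.55470) ≈ 123.7°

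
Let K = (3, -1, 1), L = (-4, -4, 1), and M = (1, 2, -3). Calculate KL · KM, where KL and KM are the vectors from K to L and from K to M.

5

KL = L − K = (-7, -3, 0)
KM = M − K = (-2, 3, -4)
KL · KM = (-7)·(-2) + (-3)·3 + 0·(-4) = 14 - 9 + 0 = 5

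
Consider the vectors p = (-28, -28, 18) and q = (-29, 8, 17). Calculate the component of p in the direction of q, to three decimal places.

p · q = (-28)·(-29) + (-28)·8 + 18·17 = 812 - 224 + 306 = 894
|q| = √(841 + 64 + 289) = √1194 ≈ 34.5543
comp_q p = 894 / √1194 ≈ 25.872

25.872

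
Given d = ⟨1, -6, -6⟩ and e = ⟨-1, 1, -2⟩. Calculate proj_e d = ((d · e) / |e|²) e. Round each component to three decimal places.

d · e = 1·(-1) + (-6)·1 + (-6)·(-2) = -1 - 6 + 12 = 5
|e|² = 1 + 1 + 4 = 6
proj_e d = (5/6) · (-1, 1, -2) ≈ (-0.833, 0.833, -1.667)

(-0.833, 0.833, -1.667)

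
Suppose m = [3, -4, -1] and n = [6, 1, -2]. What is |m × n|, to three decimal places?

28.460

i: (-4)·(-2) - (-1)·1 = 8 - (-1) = 9
j: (-1)·6 - 3·(-2) = -6 - (-6) = 0
k: 3·1 - (-4)·6 = 3 - (-24) = 27
m × n = (9, 0, 27)
|m × n| = √(9² + 0² + 27²) = √810 ≈ 28.4605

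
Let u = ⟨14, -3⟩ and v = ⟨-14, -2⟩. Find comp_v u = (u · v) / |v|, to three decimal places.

-13.435

u · v = 14·(-14) + (-3)·(-2) = -196 + 6 = -190
|v| = √(196 + 4) = √200 ≈ 14.1421
comp_v u = -190 / √200 ≈ -13.435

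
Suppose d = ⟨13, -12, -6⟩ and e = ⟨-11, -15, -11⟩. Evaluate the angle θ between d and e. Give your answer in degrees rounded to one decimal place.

d · e = 13·(-11) + (-12)·(-15) + (-6)·(-11) = -143 + 180 + 66 = 103
|d|² = 169 + 144 + 36 = 349,  |d| = √349 ≈ 18.681542
|e|² = 121 + 225 + 121 = 467,  |e| = √467 ≈ 21.610183
cos θ = 103 / (18.681542 · 21.610183) ≈ 0.25513
θ = arccos(0.25513) ≈ 75.2°

75.2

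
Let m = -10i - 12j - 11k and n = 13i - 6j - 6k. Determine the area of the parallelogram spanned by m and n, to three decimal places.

296.481

i: (-12)·(-6) - (-11)·(-6) = 72 - 66 = 6
j: (-11)·13 - (-10)·(-6) = -143 - 60 = -203
k: (-10)·(-6) - (-12)·13 = 60 - (-156) = 216
m × n = (6, -203, 216)
|m × n| = √(6² + (-203)² + 216²) = √87901 ≈ 296.4810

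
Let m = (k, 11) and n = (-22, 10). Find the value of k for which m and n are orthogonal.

m · n = k·(-22) + 11·10 = 110 - 22k
Set equal to 0: -22k = -110, so k = 5.

5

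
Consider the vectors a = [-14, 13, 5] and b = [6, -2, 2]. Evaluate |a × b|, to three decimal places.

i: 13·2 - 5·(-2) = 26 - (-10) = 36
j: 5·6 - (-14)·2 = 30 - (-28) = 58
k: (-14)·(-2) - 13·6 = 28 - 78 = -50
a × b = (36, 58, -50)
|a × b| = √(36² + 58² + (-50)²) = √7160 ≈ 84.6168

84.617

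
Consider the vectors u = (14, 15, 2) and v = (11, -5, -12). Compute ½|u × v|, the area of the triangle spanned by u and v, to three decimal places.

i: 15·(-12) - 2·(-5) = -180 - (-10) = -170
j: 2·11 - 14·(-12) = 22 - (-168) = 190
k: 14·(-5) - 15·11 = -70 - 165 = -235
u × v = (-170, 190, -235)
|u × v| = √((-170)² + 190² + (-235)²) = √120225 ≈ 346.7348
area = ½ · 346.7348 ≈ 173.367

173.367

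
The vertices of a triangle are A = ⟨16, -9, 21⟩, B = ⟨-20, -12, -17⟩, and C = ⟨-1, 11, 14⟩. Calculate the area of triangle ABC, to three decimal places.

AB = (-36, -3, -38),  AC = (-17, 20, -7)
i: (-3)·(-7) - (-38)·20 = 21 - (-760) = 781
j: (-38)·(-17) - (-36)·(-7) = 646 - 252 = 394
k: (-36)·20 - (-3)·(-17) = -720 - 51 = -771
AB × AC = (781, 394, -771)
|AB × AC| = √1359638 ≈ 1166.0352
area = ½ · 1166.0352 ≈ 583.018

583.018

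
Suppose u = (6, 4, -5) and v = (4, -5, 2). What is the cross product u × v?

i: 4·2 - (-5)·(-5) = 8 - 25 = -17
j: (-5)·4 - 6·2 = -20 - 12 = -32
k: 6·(-5) - 4·4 = -30 - 16 = -46
u × v = (-17, -32, -46)

(-17, -32, -46)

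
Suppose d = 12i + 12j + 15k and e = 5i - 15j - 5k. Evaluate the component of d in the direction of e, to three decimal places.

-11.759

d · e = 12·5 + 12·(-15) + 15·(-5) = 60 - 180 - 75 = -195
|e| = √(25 + 225 + 25) = √275 ≈ 16.5831
comp_e d = -195 / √275 ≈ -11.759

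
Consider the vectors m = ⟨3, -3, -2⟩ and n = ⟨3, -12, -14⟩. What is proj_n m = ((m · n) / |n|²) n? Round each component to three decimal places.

m · n = 3·3 + (-3)·(-12) + (-2)·(-14) = 9 + 36 + 28 = 73
|n|² = 9 + 144 + 196 = 349
proj_n m = (73/349) · (3, -12, -14) ≈ (0.628, -2.510, -2.928)

(0.628, -2.510, -2.928)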